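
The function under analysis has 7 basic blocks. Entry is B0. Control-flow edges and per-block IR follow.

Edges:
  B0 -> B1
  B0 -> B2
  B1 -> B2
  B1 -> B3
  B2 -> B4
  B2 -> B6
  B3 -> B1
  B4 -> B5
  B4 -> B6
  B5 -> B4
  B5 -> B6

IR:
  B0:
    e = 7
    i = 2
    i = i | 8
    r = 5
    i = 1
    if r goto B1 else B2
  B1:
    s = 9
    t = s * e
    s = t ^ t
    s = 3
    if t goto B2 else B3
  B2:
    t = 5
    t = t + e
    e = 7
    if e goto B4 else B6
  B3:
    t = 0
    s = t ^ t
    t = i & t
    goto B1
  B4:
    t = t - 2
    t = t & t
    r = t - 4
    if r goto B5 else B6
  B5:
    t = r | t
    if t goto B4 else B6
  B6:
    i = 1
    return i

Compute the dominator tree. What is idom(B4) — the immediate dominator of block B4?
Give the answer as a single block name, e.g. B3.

Answer: B2

Working:
idom tree: B1←B0 B2←B0 B3←B1 B4←B2 B5←B4 B6←B2
Join-block Dom:
  B1: preds {B0,B3}: {B0} ∩ {B0,B1,B3} = {B0}; idom=B0
  B2: preds {B0,B1}: {B0} ∩ {B0,B1} = {B0}; idom=B0
  B4: preds {B2,B5}: {B0,B2} ∩ {B0,B2,B4,B5} = {B0,B2}; idom=B2
  B6: preds {B2,B4,B5}: {B0,B2} ∩ {B0,B2,B4} ∩ {B0,B2,B4,B5} = {B0,B2}; idom=B2

idom(B4) = B2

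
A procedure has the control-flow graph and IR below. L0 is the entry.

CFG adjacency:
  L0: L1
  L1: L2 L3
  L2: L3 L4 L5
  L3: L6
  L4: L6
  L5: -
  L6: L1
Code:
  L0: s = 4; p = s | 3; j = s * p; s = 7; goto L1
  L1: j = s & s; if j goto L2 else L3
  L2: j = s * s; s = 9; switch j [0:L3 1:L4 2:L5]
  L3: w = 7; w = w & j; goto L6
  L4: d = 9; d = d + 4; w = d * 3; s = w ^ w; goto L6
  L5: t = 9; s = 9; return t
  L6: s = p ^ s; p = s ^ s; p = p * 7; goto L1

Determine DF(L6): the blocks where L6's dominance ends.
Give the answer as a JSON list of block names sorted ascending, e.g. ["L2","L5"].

Answer: ["L1"]

Working:
idom tree: L1←L0 L2←L1 L3←L1 L4←L2 L5←L2 L6←L1
Dom∩ at merges:
  L1: preds {L0,L6}: {L0} ∩ {L0,L1,L6} = {L0}; idom=L0
  L3: preds {L1,L2}: {L0,L1} ∩ {L0,L1,L2} = {L0,L1}; idom=L1
  L6: preds {L3,L4}: {L0,L1,L3} ∩ {L0,L1,L2,L4} = {L0,L1}; idom=L1

DF walk-up:
  join L1 pred L0: · stop@L0
  join L1 pred L6: L6→L1 stop@L0
  join L3 pred L1: · stop@L1
  join L3 pred L2: L2 stop@L1
  join L6 pred L3: L3 stop@L1
  join L6 pred L4: L4→L2 stop@L1
  L0 → ∅
  L1 → {L1}
  L2 → {L3,L6}
  L3 → {L6}
  L4 → {L6}
  L5 → ∅
  L6 → {L1}

DF(L6) = ["L1"]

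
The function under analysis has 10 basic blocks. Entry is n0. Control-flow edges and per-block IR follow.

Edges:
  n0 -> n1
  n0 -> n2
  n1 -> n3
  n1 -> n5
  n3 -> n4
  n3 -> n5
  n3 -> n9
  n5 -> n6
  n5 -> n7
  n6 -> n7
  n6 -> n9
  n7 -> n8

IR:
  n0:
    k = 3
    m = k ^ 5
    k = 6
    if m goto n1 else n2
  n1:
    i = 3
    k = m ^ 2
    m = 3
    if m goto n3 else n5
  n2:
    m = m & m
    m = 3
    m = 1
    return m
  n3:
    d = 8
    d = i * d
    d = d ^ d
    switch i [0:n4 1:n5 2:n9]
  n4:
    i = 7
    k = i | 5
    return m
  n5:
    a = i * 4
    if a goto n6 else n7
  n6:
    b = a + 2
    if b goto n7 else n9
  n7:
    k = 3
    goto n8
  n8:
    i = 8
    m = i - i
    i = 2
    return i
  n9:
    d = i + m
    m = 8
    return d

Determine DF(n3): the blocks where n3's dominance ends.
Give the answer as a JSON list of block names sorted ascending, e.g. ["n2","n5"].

idom tree: n1←n0 n2←n0 n3←n1 n4←n3 n5←n1 n6←n5 n7←n5 n8←n7 n9←n1
Dom∩ at merges:
  n5: preds {n1,n3}: {n0,n1} ∩ {n0,n1,n3} = {n0,n1}; idom=n1
  n7: preds {n5,n6}: {n0,n1,n5} ∩ {n0,n1,n5,n6} = {n0,n1,n5}; idom=n5
  n9: preds {n3,n6}: {n0,n1,n3} ∩ {n0,n1,n5,n6} = {n0,n1}; idom=n1

DF derivation:
  join n5 pred n1: · stop@n1
  join n5 pred n3: n3 stop@n1
  join n7 pred n5: · stop@n5
  join n7 pred n6: n6 stop@n5
  join n9 pred n3: n3 stop@n1
  join n9 pred n6: n6→n5 stop@n1
  n0: DF=∅
  n1: DF=∅
  n2: DF=∅
  n3: DF={n5,n9}
  n4: DF=∅
  n5: DF={n9}
  n6: DF={n7,n9}
  n7: DF=∅
  n8: DF=∅
  n9: DF=∅

DF(n3) = ["n5", "n9"]

Answer: ["n5", "n9"]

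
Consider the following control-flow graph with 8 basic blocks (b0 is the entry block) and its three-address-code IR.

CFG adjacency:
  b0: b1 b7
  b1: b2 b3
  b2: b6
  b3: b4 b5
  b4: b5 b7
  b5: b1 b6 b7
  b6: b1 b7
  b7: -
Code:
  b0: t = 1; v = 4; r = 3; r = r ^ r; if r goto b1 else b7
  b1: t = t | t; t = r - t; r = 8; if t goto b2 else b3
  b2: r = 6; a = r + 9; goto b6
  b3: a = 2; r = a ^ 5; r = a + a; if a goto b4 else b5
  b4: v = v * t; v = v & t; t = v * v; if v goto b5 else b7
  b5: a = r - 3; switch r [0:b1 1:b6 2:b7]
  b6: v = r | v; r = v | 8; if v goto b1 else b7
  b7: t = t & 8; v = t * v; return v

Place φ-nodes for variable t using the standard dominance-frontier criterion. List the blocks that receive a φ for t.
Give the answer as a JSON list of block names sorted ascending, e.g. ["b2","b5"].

idom tree: b1←b0 b2←b1 b3←b1 b4←b3 b5←b3 b6←b1 b7←b0
Dom at joins:
  b1: preds {b0,b5,b6}: {b0} ∩ {b0,b1,b3,b5} ∩ {b0,b1,b6} = {b0}; idom=b0
  b5: preds {b3,b4}: {b0,b1,b3} ∩ {b0,b1,b3,b4} = {b0,b1,b3}; idom=b3
  b6: preds {b2,b5}: {b0,b1,b2} ∩ {b0,b1,b3,b5} = {b0,b1}; idom=b1
  b7: preds {b0,b4,b5,b6}: {b0} ∩ {b0,b1,b3,b4} ∩ {b0,b1,b3,b5} ∩ {b0,b1,b6} = {b0}; idom=b0

DF walk-up:
  join b1 pred b0: · stop@b0
  join b1 pred b5: b5→b3→b1 stop@b0
  join b1 pred b6: b6→b1 stop@b0
  join b5 pred b3: · stop@b3
  join b5 pred b4: b4 stop@b3
  join b6 pred b2: b2 stop@b1
  join b6 pred b5: b5→b3 stop@b1
  join b7 pred b0: · stop@b0
  join b7 pred b4: b4→b3→b1 stop@b0
  join b7 pred b5: b5→b3→b1 stop@b0
  join b7 pred b6: b6→b1 stop@b0
  b0: DF=∅
  b1: DF={b1,b7}
  b2: DF={b6}
  b3: DF={b1,b6,b7}
  b4: DF={b5,b7}
  b5: DF={b1,b6,b7}
  b6: DF={b1,b7}
  b7: DF=∅

φ for t: defs {b0,b1,b4,b7}
  DF⁺ = {b1,b5,b6,b7}

Answer: ["b1", "b5", "b6", "b7"]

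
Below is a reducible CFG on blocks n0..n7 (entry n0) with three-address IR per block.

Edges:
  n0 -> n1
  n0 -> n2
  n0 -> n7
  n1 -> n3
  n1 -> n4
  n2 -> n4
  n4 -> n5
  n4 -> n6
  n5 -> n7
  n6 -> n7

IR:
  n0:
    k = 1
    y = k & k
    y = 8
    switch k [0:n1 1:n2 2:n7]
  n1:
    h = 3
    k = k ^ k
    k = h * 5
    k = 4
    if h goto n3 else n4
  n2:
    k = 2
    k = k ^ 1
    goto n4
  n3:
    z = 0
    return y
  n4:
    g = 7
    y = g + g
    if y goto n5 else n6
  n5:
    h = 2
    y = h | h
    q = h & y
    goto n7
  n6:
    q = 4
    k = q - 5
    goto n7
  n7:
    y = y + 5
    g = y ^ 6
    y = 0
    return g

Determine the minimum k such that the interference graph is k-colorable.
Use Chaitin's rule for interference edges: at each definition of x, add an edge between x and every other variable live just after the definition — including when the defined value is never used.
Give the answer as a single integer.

Answer: 3

Analysis:
Block summaries:
  n0 def {k,y} use ∅
  n1 def {h,k} use {k}
  n2 def {k} use ∅
  n3 def {z} use {y}
  n4 def {g,y} use ∅
  n5 def {h,q,y} use ∅
  n6 def {k,q} use ∅
  n7 def {g,y} use {y}

Live sets:
  live n0: ∅→{k,y}
  live n1: {k,y}→{y}
  live n2: ∅→∅
  live n3: {y}→∅
  live n4: ∅→{y}
  live n5: ∅→{y}
  live n6: {y}→{y}
  live n7: {y}→∅

Interfere edges:
  g — {y}
  h — {k,y}
  k — {h,y}
  q — {y}
  y — {g,h,k,q,z}
  z — {y}

Chromatic number:
  {h,k,y} pairwise interfere (3-clique) ⇒ χ ≥ 3
  assign g→r1 h→r1 k→r2 q→r1 y→r0 z→r1 — no edge inside a register ⇒ χ ≤ 3
  χ = 3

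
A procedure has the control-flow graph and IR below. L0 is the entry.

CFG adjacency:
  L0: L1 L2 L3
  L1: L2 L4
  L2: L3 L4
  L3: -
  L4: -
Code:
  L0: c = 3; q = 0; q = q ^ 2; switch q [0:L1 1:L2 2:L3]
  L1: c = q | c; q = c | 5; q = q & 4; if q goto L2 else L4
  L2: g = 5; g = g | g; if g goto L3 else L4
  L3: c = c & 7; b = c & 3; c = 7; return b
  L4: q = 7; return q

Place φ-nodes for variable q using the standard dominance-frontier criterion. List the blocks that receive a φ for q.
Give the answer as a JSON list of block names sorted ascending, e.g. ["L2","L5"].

Answer: ["L2", "L3", "L4"]

Analysis:
idom tree: L1←L0 L2←L0 L3←L0 L4←L0
Dom∩ at merges:
  L2: preds {L0,L1}: {L0} ∩ {L0,L1} = {L0}; idom=L0
  L3: preds {L0,L2}: {L0} ∩ {L0,L2} = {L0}; idom=L0
  L4: preds {L1,L2}: {L0,L1} ∩ {L0,L2} = {L0}; idom=L0

DF derivation:
  L2←L0: walk · to L0
  L2←L1: walk L1 to L0
  L3←L0: walk · to L0
  L3←L2: walk L2 to L0
  L4←L1: walk L1 to L0
  L4←L2: walk L2 to L0
  L0 → ∅
  L1 → {L2,L4}
  L2 → {L3,L4}
  L3 → ∅
  L4 → ∅

φ for q: defs {L0,L1,L4}
  DF⁺ = {L2,L3,L4}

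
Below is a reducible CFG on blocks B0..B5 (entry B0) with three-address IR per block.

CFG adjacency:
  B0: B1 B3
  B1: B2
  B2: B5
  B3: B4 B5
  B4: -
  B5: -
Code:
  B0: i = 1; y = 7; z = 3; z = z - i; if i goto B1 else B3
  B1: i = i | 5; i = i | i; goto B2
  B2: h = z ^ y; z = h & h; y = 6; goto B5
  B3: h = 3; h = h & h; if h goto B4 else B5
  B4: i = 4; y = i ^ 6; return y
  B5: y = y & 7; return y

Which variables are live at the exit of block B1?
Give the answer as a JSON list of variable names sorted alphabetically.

Answer: ["y", "z"]

Analysis:
Block summaries:
  B0 def {i,y,z} use ∅
  B1 def {i} use {i}
  B2 def {h,y,z} use {y,z}
  B3 def {h} use ∅
  B4 def {i,y} use ∅
  B5 def {y} use {y}

Liveness:
  live B0: ∅→{i,y,z}
  live B1: {i,y,z}→{y,z}
  live B2: {y,z}→{y}
  live B3: {y}→{y}
  live B4: ∅→∅
  live B5: {y}→∅

live-out(B1) = ["y", "z"]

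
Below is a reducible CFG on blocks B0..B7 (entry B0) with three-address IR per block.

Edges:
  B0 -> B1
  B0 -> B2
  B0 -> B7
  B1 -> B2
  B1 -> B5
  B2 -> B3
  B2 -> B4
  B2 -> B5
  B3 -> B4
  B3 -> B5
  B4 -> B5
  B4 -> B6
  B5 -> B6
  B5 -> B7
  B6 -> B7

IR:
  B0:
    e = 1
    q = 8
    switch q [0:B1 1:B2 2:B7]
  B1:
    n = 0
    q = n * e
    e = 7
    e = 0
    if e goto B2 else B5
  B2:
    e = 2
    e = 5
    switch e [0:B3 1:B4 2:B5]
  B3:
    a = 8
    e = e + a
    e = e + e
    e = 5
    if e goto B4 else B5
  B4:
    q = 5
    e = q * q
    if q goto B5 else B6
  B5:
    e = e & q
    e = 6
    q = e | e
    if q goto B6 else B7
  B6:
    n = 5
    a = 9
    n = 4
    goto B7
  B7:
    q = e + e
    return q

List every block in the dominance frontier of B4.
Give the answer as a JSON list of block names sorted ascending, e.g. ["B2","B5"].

Answer: ["B5", "B6"]

Derivation:
idom tree: B1←B0 B2←B0 B3←B2 B4←B2 B5←B0 B6←B0 B7←B0
Join-block Dom:
  B2: preds {B0,B1}: {B0} ∩ {B0,B1} = {B0}; idom=B0
  B4: preds {B2,B3}: {B0,B2} ∩ {B0,B2,B3} = {B0,B2}; idom=B2
  B5: preds {B1,B2,B3,B4}: {B0,B1} ∩ {B0,B2} ∩ {B0,B2,B3} ∩ {B0,B2,B4} = {B0}; idom=B0
  B6: preds {B4,B5}: {B0,B2,B4} ∩ {B0,B5} = {B0}; idom=B0
  B7: preds {B0,B5,B6}: {B0} ∩ {B0,B5} ∩ {B0,B6} = {B0}; idom=B0

DF walk-up:
  B2←B0: walk · to B0
  B2←B1: walk B1 to B0
  B4←B2: walk · to B2
  B4←B3: walk B3 to B2
  B5←B1: walk B1 to B0
  B5←B2: walk B2 to B0
  B5←B3: walk B3→B2 to B0
  B5←B4: walk B4→B2 to B0
  B6←B4: walk B4→B2 to B0
  B6←B5: walk B5 to B0
  B7←B0: walk · to B0
  B7←B5: walk B5 to B0
  B7←B6: walk B6 to B0
  DF(B0)=∅
  DF(B1)={B2,B5}
  DF(B2)={B5,B6}
  DF(B3)={B4,B5}
  DF(B4)={B5,B6}
  DF(B5)={B6,B7}
  DF(B6)={B7}
  DF(B7)=∅

DF(B4) = ["B5", "B6"]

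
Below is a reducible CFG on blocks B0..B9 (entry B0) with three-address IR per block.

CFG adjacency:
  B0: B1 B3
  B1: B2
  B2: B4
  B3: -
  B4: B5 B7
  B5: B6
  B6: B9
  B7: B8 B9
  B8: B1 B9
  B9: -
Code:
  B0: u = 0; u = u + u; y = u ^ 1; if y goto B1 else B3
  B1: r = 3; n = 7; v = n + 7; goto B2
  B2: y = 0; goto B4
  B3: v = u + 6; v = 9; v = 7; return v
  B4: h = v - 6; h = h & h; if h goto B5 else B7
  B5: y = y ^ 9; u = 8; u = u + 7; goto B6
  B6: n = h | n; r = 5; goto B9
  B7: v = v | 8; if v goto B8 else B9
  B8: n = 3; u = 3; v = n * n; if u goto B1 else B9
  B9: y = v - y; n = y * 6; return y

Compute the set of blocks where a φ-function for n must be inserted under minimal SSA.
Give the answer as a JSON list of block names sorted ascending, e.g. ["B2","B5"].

idom tree: B1←B0 B2←B1 B3←B0 B4←B2 B5←B4 B6←B5 B7←B4 B8←B7 B9←B4
Join-block Dom:
  B1: preds {B0,B8}: {B0} ∩ {B0,B1,B2,B4,B7,B8} = {B0}; idom=B0
  B9: preds {B6,B7,B8}: {B0,B1,B2,B4,B5,B6} ∩ {B0,B1,B2,B4,B7} ∩ {B0,B1,B2,B4,B7,B8} = {B0,B1,B2,B4}; idom=B4

DF walk-up:
  B1←B0: walk · to B0
  B1←B8: walk B8→B7→B4→B2→B1 to B0
  B9←B6: walk B6→B5 to B4
  B9←B7: walk B7 to B4
  B9←B8: walk B8→B7 to B4
  B0 → ∅
  B1 → {B1}
  B2 → {B1}
  B3 → ∅
  B4 → {B1}
  B5 → {B9}
  B6 → {B9}
  B7 → {B1,B9}
  B8 → {B1,B9}
  B9 → ∅

φ for n: defs {B1,B6,B8,B9}
  DF⁺ = {B1,B9}

Answer: ["B1", "B9"]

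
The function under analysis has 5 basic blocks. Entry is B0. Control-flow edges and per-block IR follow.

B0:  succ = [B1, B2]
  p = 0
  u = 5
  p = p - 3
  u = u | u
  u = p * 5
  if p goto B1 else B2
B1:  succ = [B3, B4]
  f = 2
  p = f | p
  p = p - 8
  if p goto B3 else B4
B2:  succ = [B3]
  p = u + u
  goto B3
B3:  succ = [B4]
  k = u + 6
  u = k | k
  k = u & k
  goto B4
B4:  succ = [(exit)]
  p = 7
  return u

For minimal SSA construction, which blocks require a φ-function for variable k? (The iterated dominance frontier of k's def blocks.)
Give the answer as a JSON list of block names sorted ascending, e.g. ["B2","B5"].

Answer: ["B4"]

Derivation:
idom tree: B1←B0 B2←B0 B3←B0 B4←B0
Dom at joins:
  B3: preds {B1,B2}: {B0,B1} ∩ {B0,B2} = {B0}; idom=B0
  B4: preds {B1,B3}: {B0,B1} ∩ {B0,B3} = {B0}; idom=B0

DF derivation:
  join B3 pred B1: B1 stop@B0
  join B3 pred B2: B2 stop@B0
  join B4 pred B1: B1 stop@B0
  join B4 pred B3: B3 stop@B0
  B0: DF=∅
  B1: DF={B3,B4}
  B2: DF={B3}
  B3: DF={B4}
  B4: DF=∅

φ for k: defs {B3}
  DF⁺ = {B4}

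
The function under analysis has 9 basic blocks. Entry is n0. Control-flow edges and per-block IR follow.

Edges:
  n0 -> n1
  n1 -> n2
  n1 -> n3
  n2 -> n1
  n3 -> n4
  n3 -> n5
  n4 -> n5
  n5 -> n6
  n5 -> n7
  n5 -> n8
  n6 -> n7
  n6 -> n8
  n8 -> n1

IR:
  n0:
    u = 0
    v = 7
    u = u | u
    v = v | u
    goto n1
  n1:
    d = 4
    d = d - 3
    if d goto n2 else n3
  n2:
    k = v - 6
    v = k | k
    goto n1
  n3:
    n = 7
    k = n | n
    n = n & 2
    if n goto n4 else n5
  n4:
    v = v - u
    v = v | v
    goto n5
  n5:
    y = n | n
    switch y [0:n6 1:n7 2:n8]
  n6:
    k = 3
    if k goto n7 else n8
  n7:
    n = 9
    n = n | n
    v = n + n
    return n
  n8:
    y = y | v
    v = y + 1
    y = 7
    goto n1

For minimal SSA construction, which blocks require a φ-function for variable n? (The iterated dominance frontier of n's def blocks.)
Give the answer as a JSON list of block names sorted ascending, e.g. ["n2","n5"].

idom tree: n1←n0 n2←n1 n3←n1 n4←n3 n5←n3 n6←n5 n7←n5 n8←n5
Dom at joins:
  n1: preds {n0,n2,n8}: {n0} ∩ {n0,n1,n2} ∩ {n0,n1,n3,n5,n8} = {n0}; idom=n0
  n5: preds {n3,n4}: {n0,n1,n3} ∩ {n0,n1,n3,n4} = {n0,n1,n3}; idom=n3
  n7: preds {n5,n6}: {n0,n1,n3,n5} ∩ {n0,n1,n3,n5,n6} = {n0,n1,n3,n5}; idom=n5
  n8: preds {n5,n6}: {n0,n1,n3,n5} ∩ {n0,n1,n3,n5,n6} = {n0,n1,n3,n5}; idom=n5

Frontier:
  join n1 pred n0: · stop@n0
  join n1 pred n2: n2→n1 stop@n0
  join n1 pred n8: n8→n5→n3→n1 stop@n0
  join n5 pred n3: · stop@n3
  join n5 pred n4: n4 stop@n3
  join n7 pred n5: · stop@n5
  join n7 pred n6: n6 stop@n5
  join n8 pred n5: · stop@n5
  join n8 pred n6: n6 stop@n5
  n0: DF=∅
  n1: DF={n1}
  n2: DF={n1}
  n3: DF={n1}
  n4: DF={n5}
  n5: DF={n1}
  n6: DF={n7,n8}
  n7: DF=∅
  n8: DF={n1}

φ for n: defs {n3,n7}
  DF⁺ = {n1}

Answer: ["n1"]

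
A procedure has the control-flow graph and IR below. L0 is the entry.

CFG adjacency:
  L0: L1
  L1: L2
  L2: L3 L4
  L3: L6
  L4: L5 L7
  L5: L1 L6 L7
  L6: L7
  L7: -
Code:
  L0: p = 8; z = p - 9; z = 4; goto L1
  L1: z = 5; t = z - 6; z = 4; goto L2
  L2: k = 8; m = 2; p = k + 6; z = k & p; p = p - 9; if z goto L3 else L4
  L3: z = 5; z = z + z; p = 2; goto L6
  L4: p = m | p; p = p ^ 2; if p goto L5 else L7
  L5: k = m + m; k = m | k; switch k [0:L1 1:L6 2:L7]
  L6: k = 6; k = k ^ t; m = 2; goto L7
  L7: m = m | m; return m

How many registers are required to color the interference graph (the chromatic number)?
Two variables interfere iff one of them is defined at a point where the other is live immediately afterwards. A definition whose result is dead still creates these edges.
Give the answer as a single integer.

Answer: 4

Derivation:
def/use:
  L0 def {p,z} use ∅
  L1 def {t,z} use ∅
  L2 def {k,m,p,z} use ∅
  L3 def {p,z} use ∅
  L4 def {p} use {m,p}
  L5 def {k} use {m}
  L6 def {k,m} use {t}
  L7 def {m} use {m}

Live sets:
  L0 li=∅ lo=∅
  L1 li=∅ lo={t}
  L2 li={t} lo={m,p,t}
  L3 li={t} lo={t}
  L4 li={m,p,t} lo={m,t}
  L5 li={m,t} lo={m,t}
  L6 li={t} lo={m}
  L7 li={m} lo=∅

Interference:
  k — {m,p,t}
  m — {k,p,t,z}
  p — {k,m,t,z}
  t — {k,m,p,z}
  z — {m,p,t}

Colouring:
  {k,m,p,t} pairwise interfere (4-clique) ⇒ χ ≥ 4
  4-colouring: c0={m}  c1={p}  c2={t}  c3={k,z}
  χ = 4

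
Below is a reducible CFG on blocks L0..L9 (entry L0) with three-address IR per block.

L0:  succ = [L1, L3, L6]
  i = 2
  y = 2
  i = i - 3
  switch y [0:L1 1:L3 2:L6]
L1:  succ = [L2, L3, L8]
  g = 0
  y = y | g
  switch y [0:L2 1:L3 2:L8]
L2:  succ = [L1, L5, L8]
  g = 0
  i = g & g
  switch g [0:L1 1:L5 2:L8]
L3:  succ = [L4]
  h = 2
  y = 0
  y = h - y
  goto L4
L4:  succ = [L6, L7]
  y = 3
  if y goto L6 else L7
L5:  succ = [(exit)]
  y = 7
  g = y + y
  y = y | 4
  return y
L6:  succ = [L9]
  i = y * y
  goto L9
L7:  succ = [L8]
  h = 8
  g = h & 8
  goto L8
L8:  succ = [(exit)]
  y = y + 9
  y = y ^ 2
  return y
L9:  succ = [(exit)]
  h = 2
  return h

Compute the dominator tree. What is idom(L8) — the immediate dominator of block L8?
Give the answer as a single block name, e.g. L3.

idom tree: L1←L0 L2←L1 L3←L0 L4←L3 L5←L2 L6←L0 L7←L4 L8←L0 L9←L6
Dom at joins:
  L1: preds {L0,L2}: {L0} ∩ {L0,L1,L2} = {L0}; idom=L0
  L3: preds {L0,L1}: {L0} ∩ {L0,L1} = {L0}; idom=L0
  L6: preds {L0,L4}: {L0} ∩ {L0,L3,L4} = {L0}; idom=L0
  L8: preds {L1,L2,L7}: {L0,L1} ∩ {L0,L1,L2} ∩ {L0,L3,L4,L7} = {L0}; idom=L0

idom(L8) = L0

Answer: L0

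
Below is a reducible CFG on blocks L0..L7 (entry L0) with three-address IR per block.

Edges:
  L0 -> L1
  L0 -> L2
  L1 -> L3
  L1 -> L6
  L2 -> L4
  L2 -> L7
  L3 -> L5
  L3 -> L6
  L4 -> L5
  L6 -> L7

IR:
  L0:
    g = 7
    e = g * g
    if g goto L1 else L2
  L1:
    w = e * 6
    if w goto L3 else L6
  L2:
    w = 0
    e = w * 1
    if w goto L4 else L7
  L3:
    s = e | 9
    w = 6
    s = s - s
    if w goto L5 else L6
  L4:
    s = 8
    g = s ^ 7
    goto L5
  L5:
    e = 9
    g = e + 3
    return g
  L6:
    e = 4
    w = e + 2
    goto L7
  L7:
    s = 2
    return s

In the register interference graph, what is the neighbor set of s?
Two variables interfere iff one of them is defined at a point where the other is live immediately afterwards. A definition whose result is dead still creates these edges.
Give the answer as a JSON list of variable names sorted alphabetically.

Per-block:
  L0 def {e,g} use ∅
  L1 def {w} use {e}
  L2 def {e,w} use ∅
  L3 def {s,w} use {e}
  L4 def {g,s} use ∅
  L5 def {e,g} use ∅
  L6 def {e,w} use ∅
  L7 def {s} use ∅

Backward fixpoint:
  L0 li=∅ lo={e}
  L1 li={e} lo={e}
  L2 li=∅ lo=∅
  L3 li={e} lo=∅
  L4 li=∅ lo=∅
  L5 li=∅ lo=∅
  L6 li=∅ lo=∅
  L7 li=∅ lo=∅

Interference:
  e — {g,w}
  g — {e}
  s — {w}
  w — {e,s}

N(s) = ["w"]

Answer: ["w"]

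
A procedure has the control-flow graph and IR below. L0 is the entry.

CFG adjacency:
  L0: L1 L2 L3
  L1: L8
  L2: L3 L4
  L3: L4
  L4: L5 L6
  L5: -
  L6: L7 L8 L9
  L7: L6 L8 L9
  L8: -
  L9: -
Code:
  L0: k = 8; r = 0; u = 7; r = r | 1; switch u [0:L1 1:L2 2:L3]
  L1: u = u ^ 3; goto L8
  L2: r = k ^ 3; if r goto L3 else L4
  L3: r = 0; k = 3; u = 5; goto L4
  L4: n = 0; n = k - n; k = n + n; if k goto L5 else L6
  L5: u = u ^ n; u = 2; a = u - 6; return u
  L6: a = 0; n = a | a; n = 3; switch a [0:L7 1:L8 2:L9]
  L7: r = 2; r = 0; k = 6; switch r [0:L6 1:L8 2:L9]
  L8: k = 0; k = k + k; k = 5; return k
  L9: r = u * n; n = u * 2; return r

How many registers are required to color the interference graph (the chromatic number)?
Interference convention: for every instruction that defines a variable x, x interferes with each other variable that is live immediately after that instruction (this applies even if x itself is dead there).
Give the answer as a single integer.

Answer: 4

Analysis:
Block summaries:
  L0 def {k,r,u} use ∅
  L1 def {u} use {u}
  L2 def {r} use {k}
  L3 def {k,r,u} use ∅
  L4 def {k,n} use {k}
  L5 def {a,u} use {n,u}
  L6 def {a,n} use ∅
  L7 def {k,r} use ∅
  L8 def {k} use ∅
  L9 def {n,r} use {n,u}

Backward fixpoint:
  live L0: ∅→{k,u}
  live L1: {u}→∅
  live L2: {k,u}→{k,u}
  live L3: ∅→{k,u}
  live L4: {k,u}→{n,u}
  live L5: {n,u}→∅
  live L6: {u}→{n,u}
  live L7: {n,u}→{n,u}
  live L8: ∅→∅
  live L9: {n,u}→∅

Interference:
  a — {n,u}
  k — {n,r,u}
  n — {a,k,r,u}
  r — {k,n,u}
  u — {a,k,n,r}

Registers:
  {k,n,r,u} pairwise interfere (4-clique) ⇒ χ ≥ 4
  assign a→c2 k→c2 n→c0 r→c3 u→c1 — no edge inside a register ⇒ χ ≤ 4
  χ = 4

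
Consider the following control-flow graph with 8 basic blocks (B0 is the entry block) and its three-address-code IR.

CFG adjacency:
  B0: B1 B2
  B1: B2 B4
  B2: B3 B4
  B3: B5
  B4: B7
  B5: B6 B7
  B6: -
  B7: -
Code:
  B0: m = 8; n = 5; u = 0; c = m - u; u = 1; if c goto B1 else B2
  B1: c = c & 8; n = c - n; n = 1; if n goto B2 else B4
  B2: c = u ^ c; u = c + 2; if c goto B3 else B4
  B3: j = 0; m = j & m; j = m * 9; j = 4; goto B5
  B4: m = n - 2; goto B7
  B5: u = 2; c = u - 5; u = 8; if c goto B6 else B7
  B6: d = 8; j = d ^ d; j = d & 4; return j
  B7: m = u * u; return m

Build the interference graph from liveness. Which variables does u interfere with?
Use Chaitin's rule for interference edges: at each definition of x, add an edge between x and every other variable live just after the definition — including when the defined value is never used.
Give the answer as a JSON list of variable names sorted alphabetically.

Answer: ["c", "m", "n"]

Derivation:
Block summaries:
  B0 def {c,m,n,u} use ∅
  B1 def {c,n} use {c,n}
  B2 def {c,u} use {c,u}
  B3 def {j,m} use {m}
  B4 def {m} use {n}
  B5 def {c,u} use ∅
  B6 def {d,j} use ∅
  B7 def {m} use {u}

Backward fixpoint:
  B0 li=∅ lo={c,m,n,u}
  B1 li={c,m,n,u} lo={c,m,n,u}
  B2 li={c,m,n,u} lo={m,n,u}
  B3 li={m} lo=∅
  B4 li={n,u} lo={u}
  B5 li=∅ lo={u}
  B6 li=∅ lo=∅
  B7 li={u} lo=∅

Interference:
  c↔{m,n,u}
  d↔{j}
  j↔{d,m}
  m↔{c,j,n,u}
  n↔{c,m,u}
  u↔{c,m,n}

N(u) = ["c", "m", "n"]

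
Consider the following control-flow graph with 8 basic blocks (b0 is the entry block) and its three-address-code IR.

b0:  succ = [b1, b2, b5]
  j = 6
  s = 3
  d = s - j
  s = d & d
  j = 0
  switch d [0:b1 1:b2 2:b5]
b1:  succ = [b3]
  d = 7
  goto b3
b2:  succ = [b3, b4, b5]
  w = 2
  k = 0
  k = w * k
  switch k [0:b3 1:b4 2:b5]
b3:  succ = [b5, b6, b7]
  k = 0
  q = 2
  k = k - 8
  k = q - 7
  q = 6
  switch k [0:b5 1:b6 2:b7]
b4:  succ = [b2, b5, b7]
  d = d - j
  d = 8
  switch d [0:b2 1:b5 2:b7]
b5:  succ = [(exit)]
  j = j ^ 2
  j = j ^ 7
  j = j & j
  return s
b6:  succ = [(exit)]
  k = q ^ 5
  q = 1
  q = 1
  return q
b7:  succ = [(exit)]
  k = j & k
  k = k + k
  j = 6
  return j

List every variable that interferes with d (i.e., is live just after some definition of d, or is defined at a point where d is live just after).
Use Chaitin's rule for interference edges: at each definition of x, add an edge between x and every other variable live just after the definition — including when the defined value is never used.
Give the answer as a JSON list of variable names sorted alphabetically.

Per-block:
  b0: {d,j,s} / ∅
  b1: {d} / ∅
  b2: {k,w} / ∅
  b3: {k,q} / ∅
  b4: {d} / {d,j}
  b5: {j} / {j,s}
  b6: {k,q} / {q}
  b7: {j,k} / {j,k}

Liveness:
  b0 li=∅ lo={d,j,s}
  b1 li={j,s} lo={j,s}
  b2 li={d,j,s} lo={d,j,k,s}
  b3 li={j,s} lo={j,k,q,s}
  b4 li={d,j,k,s} lo={d,j,k,s}
  b5 li={j,s} lo=∅
  b6 li={q} lo=∅
  b7 li={j,k} lo=∅

Interference:
  d: {j,k,s,w}
  j: {d,k,q,s,w}
  k: {d,j,q,s,w}
  q: {j,k,s}
  s: {d,j,k,q,w}
  w: {d,j,k,s}

N(d) = ["j", "k", "s", "w"]

Answer: ["j", "k", "s", "w"]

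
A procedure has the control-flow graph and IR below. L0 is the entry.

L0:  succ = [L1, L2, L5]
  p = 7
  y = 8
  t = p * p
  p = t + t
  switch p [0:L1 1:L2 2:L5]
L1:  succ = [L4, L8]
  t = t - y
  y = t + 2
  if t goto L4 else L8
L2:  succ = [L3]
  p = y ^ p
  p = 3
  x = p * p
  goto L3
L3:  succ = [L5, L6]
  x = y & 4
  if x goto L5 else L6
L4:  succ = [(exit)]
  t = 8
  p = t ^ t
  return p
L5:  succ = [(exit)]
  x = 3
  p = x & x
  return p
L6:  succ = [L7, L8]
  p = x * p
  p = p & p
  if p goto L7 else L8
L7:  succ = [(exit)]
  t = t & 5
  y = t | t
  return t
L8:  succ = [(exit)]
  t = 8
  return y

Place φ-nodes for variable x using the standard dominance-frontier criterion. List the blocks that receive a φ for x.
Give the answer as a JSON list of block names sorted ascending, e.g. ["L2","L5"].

idom tree: L1←L0 L2←L0 L3←L2 L4←L1 L5←L0 L6←L3 L7←L6 L8←L0
Dom at joins:
  L5: preds {L0,L3}: {L0} ∩ {L0,L2,L3} = {L0}; idom=L0
  L8: preds {L1,L6}: {L0,L1} ∩ {L0,L2,L3,L6} = {L0}; idom=L0

DF walk-up:
  join L5 pred L0: · stop@L0
  join L5 pred L3: L3→L2 stop@L0
  join L8 pred L1: L1 stop@L0
  join L8 pred L6: L6→L3→L2 stop@L0
  DF(L0)=∅
  DF(L1)={L8}
  DF(L2)={L5,L8}
  DF(L3)={L5,L8}
  DF(L4)=∅
  DF(L5)=∅
  DF(L6)={L8}
  DF(L7)=∅
  DF(L8)=∅

φ for x: defs {L2,L3,L5}
  DF⁺ = {L5,L8}

Answer: ["L5", "L8"]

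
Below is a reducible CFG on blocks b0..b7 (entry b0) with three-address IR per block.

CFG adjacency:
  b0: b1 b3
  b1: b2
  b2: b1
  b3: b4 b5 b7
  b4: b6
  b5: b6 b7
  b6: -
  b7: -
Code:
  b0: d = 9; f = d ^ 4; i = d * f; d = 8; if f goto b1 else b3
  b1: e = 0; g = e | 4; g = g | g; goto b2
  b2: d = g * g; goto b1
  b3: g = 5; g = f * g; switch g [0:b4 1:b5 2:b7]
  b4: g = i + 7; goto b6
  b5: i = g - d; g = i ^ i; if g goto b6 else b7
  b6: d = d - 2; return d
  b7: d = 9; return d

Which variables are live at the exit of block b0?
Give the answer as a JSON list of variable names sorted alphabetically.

Answer: ["d", "f", "i"]

Derivation:
def/use:
  b0 def {d,f,i} use ∅
  b1 def {e,g} use ∅
  b2 def {d} use {g}
  b3 def {g} use {f}
  b4 def {g} use {i}
  b5 def {g,i} use {d,g}
  b6 def {d} use {d}
  b7 def {d} use ∅

Backward fixpoint:
  b0 li=∅ lo={d,f,i}
  b1 li=∅ lo={g}
  b2 li={g} lo=∅
  b3 li={d,f,i} lo={d,g,i}
  b4 li={d,i} lo={d}
  b5 li={d,g} lo={d}
  b6 li={d} lo=∅
  b7 li=∅ lo=∅

live-out(b0) = ["d", "f", "i"]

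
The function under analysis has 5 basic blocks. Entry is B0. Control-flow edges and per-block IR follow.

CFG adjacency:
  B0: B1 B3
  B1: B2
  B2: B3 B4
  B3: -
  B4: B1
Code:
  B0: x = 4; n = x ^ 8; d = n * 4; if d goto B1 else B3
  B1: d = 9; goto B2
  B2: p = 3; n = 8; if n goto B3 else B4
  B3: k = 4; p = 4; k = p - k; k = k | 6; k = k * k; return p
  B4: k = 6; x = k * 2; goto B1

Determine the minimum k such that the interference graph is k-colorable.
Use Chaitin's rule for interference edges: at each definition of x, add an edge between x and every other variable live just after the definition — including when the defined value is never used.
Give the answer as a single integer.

Answer: 2

Working:
Per-block:
  B0: {d,n,x} / ∅
  B1: {d} / ∅
  B2: {n,p} / ∅
  B3: {k,p} / ∅
  B4: {k,x} / ∅

Backward fixpoint:
  B0 li=∅ lo=∅
  B1 li=∅ lo=∅
  B2 li=∅ lo=∅
  B3 li=∅ lo=∅
  B4 li=∅ lo=∅

Interfere edges:
  d — ∅
  k — {p}
  n — ∅
  p — {k}
  x — ∅

Chromatic number:
  {k,p} pairwise interfere (2-clique) ⇒ χ ≥ 2
  assign d→R0 k→R0 n→R0 p→R1 x→R0 — no edge inside a register ⇒ χ ≤ 2
  χ = 2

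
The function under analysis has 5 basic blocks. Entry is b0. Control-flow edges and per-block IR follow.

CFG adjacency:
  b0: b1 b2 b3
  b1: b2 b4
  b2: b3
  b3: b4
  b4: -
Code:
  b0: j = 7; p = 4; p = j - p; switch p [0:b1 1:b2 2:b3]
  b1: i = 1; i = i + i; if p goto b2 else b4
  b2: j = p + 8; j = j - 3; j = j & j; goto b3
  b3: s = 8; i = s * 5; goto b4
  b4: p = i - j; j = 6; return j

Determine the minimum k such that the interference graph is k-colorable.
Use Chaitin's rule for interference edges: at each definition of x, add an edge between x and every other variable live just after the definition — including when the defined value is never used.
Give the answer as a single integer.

Answer: 3

Derivation:
def/use:
  b0: {j,p} / ∅
  b1: {i} / {p}
  b2: {j} / {p}
  b3: {i,s} / ∅
  b4: {j,p} / {i,j}

Liveness:
  live b0: ∅→{j,p}
  live b1: {j,p}→{i,j,p}
  live b2: {p}→{j}
  live b3: {j}→{i,j}
  live b4: {i,j}→∅

Conflict graph:
  i — {j,p}
  j — {i,p,s}
  p — {i,j}
  s — {j}

Registers:
  lower bound: {i,j,p} mutually conflict ⇒ χ ≥ 3
  assign i→r1 j→r0 p→r2 s→r1 — no edge inside a register ⇒ χ ≤ 3
  χ = 3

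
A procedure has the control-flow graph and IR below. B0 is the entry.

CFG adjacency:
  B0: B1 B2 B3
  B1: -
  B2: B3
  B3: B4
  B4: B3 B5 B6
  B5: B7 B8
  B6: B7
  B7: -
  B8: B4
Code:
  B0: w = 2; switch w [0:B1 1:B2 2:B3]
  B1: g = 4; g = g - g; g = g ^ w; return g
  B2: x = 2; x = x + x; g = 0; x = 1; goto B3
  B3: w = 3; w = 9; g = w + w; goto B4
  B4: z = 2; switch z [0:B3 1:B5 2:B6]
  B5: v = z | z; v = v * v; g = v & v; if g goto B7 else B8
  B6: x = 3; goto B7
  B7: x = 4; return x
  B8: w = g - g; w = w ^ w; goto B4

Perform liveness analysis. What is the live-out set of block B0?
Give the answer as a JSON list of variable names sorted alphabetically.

Answer: ["w"]

Working:
Per-block:
  B0: def={w} ue=∅
  B1: def={g} ue={w}
  B2: def={g,x} ue=∅
  B3: def={g,w} ue=∅
  B4: def={z} ue=∅
  B5: def={g,v} ue={z}
  B6: def={x} ue=∅
  B7: def={x} ue=∅
  B8: def={w} ue={g}

Liveness:
  live B0: ∅→{w}
  live B1: {w}→∅
  live B2: ∅→∅
  live B3: ∅→∅
  live B4: ∅→{z}
  live B5: {z}→{g}
  live B6: ∅→∅
  live B7: ∅→∅
  live B8: {g}→∅

live-out(B0) = ["w"]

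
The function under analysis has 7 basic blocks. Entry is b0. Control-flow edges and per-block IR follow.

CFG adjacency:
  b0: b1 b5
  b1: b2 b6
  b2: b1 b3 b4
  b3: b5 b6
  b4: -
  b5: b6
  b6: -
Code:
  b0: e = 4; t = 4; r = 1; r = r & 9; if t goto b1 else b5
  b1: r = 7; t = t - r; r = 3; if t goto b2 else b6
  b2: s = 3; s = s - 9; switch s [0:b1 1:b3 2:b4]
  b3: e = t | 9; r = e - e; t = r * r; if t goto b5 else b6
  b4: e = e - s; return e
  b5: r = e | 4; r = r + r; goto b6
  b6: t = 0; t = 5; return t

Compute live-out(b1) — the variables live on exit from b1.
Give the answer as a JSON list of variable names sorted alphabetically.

Block summaries:
  b0: {e,r,t} / ∅
  b1: {r,t} / {t}
  b2: {s} / ∅
  b3: {e,r,t} / {t}
  b4: {e} / {e,s}
  b5: {r} / {e}
  b6: {t} / ∅

Liveness:
  b0: in=∅ out={e,t}
  b1: in={e,t} out={e,t}
  b2: in={e,t} out={e,s,t}
  b3: in={t} out={e}
  b4: in={e,s} out=∅
  b5: in={e} out=∅
  b6: in=∅ out=∅

live-out(b1) = ["e", "t"]

Answer: ["e", "t"]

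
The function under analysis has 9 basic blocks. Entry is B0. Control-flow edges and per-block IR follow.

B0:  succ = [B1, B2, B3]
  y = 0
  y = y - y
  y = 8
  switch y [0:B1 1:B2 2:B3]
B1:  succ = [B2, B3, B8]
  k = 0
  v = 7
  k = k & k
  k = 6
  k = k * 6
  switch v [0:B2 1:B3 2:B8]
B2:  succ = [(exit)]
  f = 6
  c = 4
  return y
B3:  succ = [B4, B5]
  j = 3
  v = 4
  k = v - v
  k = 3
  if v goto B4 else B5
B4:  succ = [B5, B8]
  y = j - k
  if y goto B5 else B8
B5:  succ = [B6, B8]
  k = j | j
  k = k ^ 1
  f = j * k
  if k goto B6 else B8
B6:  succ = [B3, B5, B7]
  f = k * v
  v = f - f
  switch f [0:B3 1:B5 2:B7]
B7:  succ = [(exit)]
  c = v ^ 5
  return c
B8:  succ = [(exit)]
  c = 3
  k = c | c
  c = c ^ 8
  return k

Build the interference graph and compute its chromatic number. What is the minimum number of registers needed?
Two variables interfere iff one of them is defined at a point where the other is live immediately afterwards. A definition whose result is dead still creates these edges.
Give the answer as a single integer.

Per-block:
  B0: {y} / ∅
  B1: {k,v} / ∅
  B2: {c,f} / {y}
  B3: {j,k,v} / ∅
  B4: {y} / {j,k}
  B5: {f,k} / {j}
  B6: {f,v} / {k,v}
  B7: {c} / {v}
  B8: {c,k} / ∅

Backward fixpoint:
  live B0: ∅→{y}
  live B1: {y}→{y}
  live B2: {y}→∅
  live B3: ∅→{j,k,v}
  live B4: {j,k,v}→{j,v}
  live B5: {j,v}→{j,k,v}
  live B6: {j,k,v}→{j,v}
  live B7: {v}→∅
  live B8: ∅→∅

Conflict graph:
  c: {k,y}
  f: {j,k,v,y}
  j: {f,k,v,y}
  k: {c,f,j,v,y}
  v: {f,j,k,y}
  y: {c,f,j,k,v}

Registers:
  {f,j,k,v,y} pairwise interfere (5-clique) ⇒ χ ≥ 5
  5-colouring: R0={k}  R1={y}  R2={c,f}  R3={j}  R4={v}
  χ = 5

Answer: 5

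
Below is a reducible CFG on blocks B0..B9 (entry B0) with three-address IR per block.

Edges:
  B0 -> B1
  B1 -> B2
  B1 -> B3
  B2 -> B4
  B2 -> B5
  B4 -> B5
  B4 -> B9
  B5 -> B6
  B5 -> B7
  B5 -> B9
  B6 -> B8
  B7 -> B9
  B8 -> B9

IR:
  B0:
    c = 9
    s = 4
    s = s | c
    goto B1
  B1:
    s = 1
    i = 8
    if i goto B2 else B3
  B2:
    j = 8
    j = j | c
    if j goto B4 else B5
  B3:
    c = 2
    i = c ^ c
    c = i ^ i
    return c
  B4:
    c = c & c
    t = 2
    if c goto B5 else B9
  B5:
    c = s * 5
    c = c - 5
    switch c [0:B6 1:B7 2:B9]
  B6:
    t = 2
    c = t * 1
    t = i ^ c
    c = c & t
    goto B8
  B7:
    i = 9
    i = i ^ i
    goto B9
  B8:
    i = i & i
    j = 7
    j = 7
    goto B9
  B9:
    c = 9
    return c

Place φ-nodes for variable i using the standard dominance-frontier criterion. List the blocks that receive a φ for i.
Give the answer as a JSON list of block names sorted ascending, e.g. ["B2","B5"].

Answer: ["B9"]

Working:
idom tree: B1←B0 B2←B1 B3←B1 B4←B2 B5←B2 B6←B5 B7←B5 B8←B6 B9←B2
Dom at joins:
  B5: preds {B2,B4}: {B0,B1,B2} ∩ {B0,B1,B2,B4} = {B0,B1,B2}; idom=B2
  B9: preds {B4,B5,B7,B8}: {B0,B1,B2,B4} ∩ {B0,B1,B2,B5} ∩ {B0,B1,B2,B5,B7} ∩ {B0,B1,B2,B5,B6,B8} = {B0,B1,B2}; idom=B2

DF walk-up:
  join B5 pred B2: · stop@B2
  join B5 pred B4: B4 stop@B2
  join B9 pred B4: B4 stop@B2
  join B9 pred B5: B5 stop@B2
  join B9 pred B7: B7→B5 stop@B2
  join B9 pred B8: B8→B6→B5 stop@B2
  B0 → ∅
  B1 → ∅
  B2 → ∅
  B3 → ∅
  B4 → {B5,B9}
  B5 → {B9}
  B6 → {B9}
  B7 → {B9}
  B8 → {B9}
  B9 → ∅

φ for i: defs {B1,B3,B7,B8}
  DF⁺ = {B9}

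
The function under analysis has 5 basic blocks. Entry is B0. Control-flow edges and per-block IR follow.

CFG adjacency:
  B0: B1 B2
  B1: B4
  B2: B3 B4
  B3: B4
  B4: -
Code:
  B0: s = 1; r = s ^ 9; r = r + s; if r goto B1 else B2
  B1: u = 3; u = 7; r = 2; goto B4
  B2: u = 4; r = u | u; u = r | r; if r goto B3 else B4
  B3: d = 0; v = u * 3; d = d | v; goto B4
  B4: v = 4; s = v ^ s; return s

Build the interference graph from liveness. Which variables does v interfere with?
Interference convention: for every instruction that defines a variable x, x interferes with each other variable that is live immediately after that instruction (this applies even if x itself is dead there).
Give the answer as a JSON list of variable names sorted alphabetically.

Answer: ["d", "s"]

Analysis:
Per-block:
  B0: {r,s} / ∅
  B1: {r,u} / ∅
  B2: {r,u} / ∅
  B3: {d,v} / {u}
  B4: {s,v} / {s}

Live sets:
  B0 li=∅ lo={s}
  B1 li={s} lo={s}
  B2 li={s} lo={s,u}
  B3 li={s,u} lo={s}
  B4 li={s} lo=∅

Interference:
  d: {s,u,v}
  r: {s,u}
  s: {d,r,u,v}
  u: {d,r,s}
  v: {d,s}

N(v) = ["d", "s"]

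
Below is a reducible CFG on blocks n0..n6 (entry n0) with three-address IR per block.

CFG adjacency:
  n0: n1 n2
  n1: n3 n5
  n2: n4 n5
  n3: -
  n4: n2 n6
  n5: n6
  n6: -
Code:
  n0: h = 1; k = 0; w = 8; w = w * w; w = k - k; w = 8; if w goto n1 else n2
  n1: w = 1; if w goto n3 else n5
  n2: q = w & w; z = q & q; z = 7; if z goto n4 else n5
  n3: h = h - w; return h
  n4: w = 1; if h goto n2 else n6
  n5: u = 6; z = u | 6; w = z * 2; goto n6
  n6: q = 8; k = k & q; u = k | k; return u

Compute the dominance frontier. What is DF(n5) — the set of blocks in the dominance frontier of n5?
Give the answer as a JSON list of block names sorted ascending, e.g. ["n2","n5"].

Answer: ["n6"]

Analysis:
idom tree: n1←n0 n2←n0 n3←n1 n4←n2 n5←n0 n6←n0
Dom∩ at merges:
  n2: preds {n0,n4}: {n0} ∩ {n0,n2,n4} = {n0}; idom=n0
  n5: preds {n1,n2}: {n0,n1} ∩ {n0,n2} = {n0}; idom=n0
  n6: preds {n4,n5}: {n0,n2,n4} ∩ {n0,n5} = {n0}; idom=n0

Frontier:
  n2←n0: walk · to n0
  n2←n4: walk n4→n2 to n0
  n5←n1: walk n1 to n0
  n5←n2: walk n2 to n0
  n6←n4: walk n4→n2 to n0
  n6←n5: walk n5 to n0
  DF(n0)=∅
  DF(n1)={n5}
  DF(n2)={n2,n5,n6}
  DF(n3)=∅
  DF(n4)={n2,n6}
  DF(n5)={n6}
  DF(n6)=∅

DF(n5) = ["n6"]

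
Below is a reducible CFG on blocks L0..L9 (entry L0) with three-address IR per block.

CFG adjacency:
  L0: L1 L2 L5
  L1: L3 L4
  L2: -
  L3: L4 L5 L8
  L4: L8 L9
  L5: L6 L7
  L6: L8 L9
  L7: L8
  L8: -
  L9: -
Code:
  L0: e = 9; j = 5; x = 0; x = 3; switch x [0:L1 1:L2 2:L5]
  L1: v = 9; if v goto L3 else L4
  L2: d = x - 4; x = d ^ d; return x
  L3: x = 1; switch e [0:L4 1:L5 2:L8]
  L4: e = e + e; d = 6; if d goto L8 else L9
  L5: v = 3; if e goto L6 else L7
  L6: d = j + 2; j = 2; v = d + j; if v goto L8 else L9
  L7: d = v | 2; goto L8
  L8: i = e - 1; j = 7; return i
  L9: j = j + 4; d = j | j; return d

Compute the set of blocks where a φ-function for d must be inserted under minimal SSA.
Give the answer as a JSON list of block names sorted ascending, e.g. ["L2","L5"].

Answer: ["L8", "L9"]

Derivation:
idom tree: L1←L0 L2←L0 L3←L1 L4←L1 L5←L0 L6←L5 L7←L5 L8←L0 L9←L0
Dom∩ at merges:
  L4: preds {L1,L3}: {L0,L1} ∩ {L0,L1,L3} = {L0,L1}; idom=L1
  L5: preds {L0,L3}: {L0} ∩ {L0,L1,L3} = {L0}; idom=L0
  L8: preds {L3,L4,L6,L7}: {L0,L1,L3} ∩ {L0,L1,L4} ∩ {L0,L5,L6} ∩ {L0,L5,L7} = {L0}; idom=L0
  L9: preds {L4,L6}: {L0,L1,L4} ∩ {L0,L5,L6} = {L0}; idom=L0

Frontier:
  L4←L1: walk · to L1
  L4←L3: walk L3 to L1
  L5←L0: walk · to L0
  L5←L3: walk L3→L1 to L0
  L8←L3: walk L3→L1 to L0
  L8←L4: walk L4→L1 to L0
  L8←L6: walk L6→L5 to L0
  L8←L7: walk L7→L5 to L0
  L9←L4: walk L4→L1 to L0
  L9←L6: walk L6→L5 to L0
  L0 → ∅
  L1 → {L5,L8,L9}
  L2 → ∅
  L3 → {L4,L5,L8}
  L4 → {L8,L9}
  L5 → {L8,L9}
  L6 → {L8,L9}
  L7 → {L8}
  L8 → ∅
  L9 → ∅

φ for d: defs {L2,L4,L6,L7,L9}
  DF⁺ = {L8,L9}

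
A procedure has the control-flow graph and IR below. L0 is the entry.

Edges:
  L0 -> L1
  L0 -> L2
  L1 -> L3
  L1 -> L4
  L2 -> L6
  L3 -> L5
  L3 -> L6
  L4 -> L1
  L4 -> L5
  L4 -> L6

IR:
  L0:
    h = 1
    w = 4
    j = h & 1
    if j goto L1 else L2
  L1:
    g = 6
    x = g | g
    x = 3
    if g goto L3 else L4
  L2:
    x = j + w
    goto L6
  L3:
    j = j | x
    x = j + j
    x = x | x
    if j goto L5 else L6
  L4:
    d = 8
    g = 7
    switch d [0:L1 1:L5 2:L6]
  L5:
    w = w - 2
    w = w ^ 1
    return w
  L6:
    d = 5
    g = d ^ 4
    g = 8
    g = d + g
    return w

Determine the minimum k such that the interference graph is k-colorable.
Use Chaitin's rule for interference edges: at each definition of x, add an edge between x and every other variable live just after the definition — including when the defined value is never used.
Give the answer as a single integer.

Per-block:
  L0 def {h,j,w} use ∅
  L1 def {g,x} use ∅
  L2 def {x} use {j,w}
  L3 def {j,x} use {j,x}
  L4 def {d,g} use ∅
  L5 def {w} use {w}
  L6 def {d,g} use {w}

Backward fixpoint:
  L0 li=∅ lo={j,w}
  L1 li={j,w} lo={j,w,x}
  L2 li={j,w} lo={w}
  L3 li={j,w,x} lo={w}
  L4 li={j,w} lo={j,w}
  L5 li={w} lo=∅
  L6 li={w} lo=∅

Interfere edges:
  d↔{g,j,w}
  g↔{d,j,w,x}
  h↔{w}
  j↔{d,g,w,x}
  w↔{d,g,h,j,x}
  x↔{g,j,w}

Colouring:
  {d,g,j,w} pairwise interfere (4-clique) ⇒ χ ≥ 4
  assign d→c3 g→c1 h→c1 j→c2 w→c0 x→c3 — no edge inside a register ⇒ χ ≤ 4
  χ = 4

Answer: 4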